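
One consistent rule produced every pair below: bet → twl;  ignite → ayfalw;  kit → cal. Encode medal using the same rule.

Compare letters: b→t is +18, e→w is +18, t→l is +18 — a constant shift. Every letter moves 18 places later in the alphabet, wrapping around z→a.
Applying it to medal: m+18=e, e+18=w, d+18=v, a+18=s, l+18=d.

ewvsd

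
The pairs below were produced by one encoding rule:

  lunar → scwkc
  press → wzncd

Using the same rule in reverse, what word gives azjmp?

trace

In lunar: l→s is +7, u→c is +8, n→w is +9, a→k is +10 — the shift increases by 1 each position. Each letter shifts forward by (position + 7), i.e. 7, 8, 9, … — the shift grows by one for each successive letter.
Decoding azjmp: a−7=t, z−8=r, j−9=a, m−10=c, p−11=e.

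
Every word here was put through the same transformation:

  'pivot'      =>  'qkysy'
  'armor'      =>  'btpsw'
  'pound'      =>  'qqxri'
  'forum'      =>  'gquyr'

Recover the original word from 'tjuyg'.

shrub

In pivot: p→q is +1, i→k is +2, v→y is +3, o→s is +4 — the shift increases by 1 each position. Letter i (0-indexed) is shifted by i+1, so successive shifts are 1, 2, 3, ….
Reversing it on tjuyg: t−1=s, j−2=h, u−3=r, y−4=u, g−5=b.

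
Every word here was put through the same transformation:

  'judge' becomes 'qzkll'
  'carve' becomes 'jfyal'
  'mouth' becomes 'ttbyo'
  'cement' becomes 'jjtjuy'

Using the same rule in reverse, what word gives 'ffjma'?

yacht

It's a Vigenère-style cipher with numeric key [7,5]: position i shifts by key[i mod 2].
Undoing it on ffjma: f−7=y, f−5=a, j−7=c, m−5=h, a−7=t.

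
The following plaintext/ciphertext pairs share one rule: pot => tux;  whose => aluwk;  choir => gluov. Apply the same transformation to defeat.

The shift depends on letter class: consonant p→t is +4, but vowel o→u is +6. Vowels shift forward by 6 and consonants shift forward by 4.
For defeat: d(cons)+4=h, e(vowel)+6=k, f(cons)+4=j, e(vowel)+6=k, a(vowel)+6=g, t(cons)+4=x.

hkjkgx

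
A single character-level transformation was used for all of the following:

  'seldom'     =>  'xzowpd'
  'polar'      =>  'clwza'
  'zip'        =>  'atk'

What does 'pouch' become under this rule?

snfza

The output letters match the input read backwards, each shifted +11: seldom reversed is modles. Read the word backwards and shift each letter +11.
Applying it to pouch: reverse → hcuop; then shift: h+11=s, c+11=n, u+11=f, o+11=z, p+11=a.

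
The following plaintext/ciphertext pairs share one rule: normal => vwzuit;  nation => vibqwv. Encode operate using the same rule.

wxmzibm

Compare letters: n→v is +8, o→w is +8, r→z is +8 — a constant shift. Every letter moves 8 places later in the alphabet, wrapping around z→a.
Applying it to operate: o+8=w, p+8=x, e+8=m, r+8=z, a+8=i, t+8=b, e+8=m.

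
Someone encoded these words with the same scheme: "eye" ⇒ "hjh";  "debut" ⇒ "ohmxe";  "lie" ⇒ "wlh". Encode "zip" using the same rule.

The rule splits by letter class: vowels +3, consonants +11.
For zip: z(cons)+11=k, i(vowel)+3=l, p(cons)+11=a.

kla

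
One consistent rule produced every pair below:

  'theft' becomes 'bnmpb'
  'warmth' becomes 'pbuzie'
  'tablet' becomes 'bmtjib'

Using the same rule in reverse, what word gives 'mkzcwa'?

source

The output letters match the input read backwards, each shifted +8: theft reversed is tfeht. Two steps: reverse the string, then apply a Caesar shift of +8.
Decoding mkzcwa: shift back: m−8=e, k−8=c, z−8=r, c−8=u, w−8=o, a−8=s → ecruos; then reverse → source.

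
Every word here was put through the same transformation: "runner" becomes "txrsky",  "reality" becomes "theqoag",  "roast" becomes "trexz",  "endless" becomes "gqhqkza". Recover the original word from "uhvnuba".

serious

Each letter shifts forward by (position + 2), i.e. 2, 3, 4, … — the shift grows by one for each successive letter.
Decoding uhvnuba: u−2=s, h−3=e, v−4=r, n−5=i, u−6=o, b−7=u, a−8=s.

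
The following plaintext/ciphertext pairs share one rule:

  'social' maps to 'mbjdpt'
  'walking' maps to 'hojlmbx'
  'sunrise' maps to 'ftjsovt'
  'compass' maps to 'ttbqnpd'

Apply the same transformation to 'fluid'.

The output letters match the input read backwards, each shifted +1: social reversed is laicos. Read the word backwards and shift each letter +1.
For fluid: reverse → diulf; then shift: d+1=e, i+1=j, u+1=v, l+1=m, f+1=g.

ejvmg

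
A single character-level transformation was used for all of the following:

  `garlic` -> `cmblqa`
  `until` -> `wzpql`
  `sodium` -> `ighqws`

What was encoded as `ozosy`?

g(6)→c(2) and a(0)→m(12) fit y≡7x+12 (mod 26); the inverse of 7 mod 26 is 15. This is an affine cipher: with a=0,…,z=25, each position x becomes (7x+12) mod 26.
Undoing it on ozosy: o(14)→15·(14−12)≡4=e; z(25)→15·(25−12)≡13=n; o(14)→15·(14−12)≡4=e; s(18)→15·(18−12)≡12=m; y(24)→15·(24−12)≡24=y (all mod 26).

enemy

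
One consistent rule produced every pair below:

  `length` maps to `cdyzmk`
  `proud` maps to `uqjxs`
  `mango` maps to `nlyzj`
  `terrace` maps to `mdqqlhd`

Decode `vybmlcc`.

l(11)→c(2) and e(4)→d(3) fit y≡11x+11 (mod 26); the inverse of 11 mod 26 is 19. This is an affine cipher: with a=0,…,z=25, each position x becomes (11x+11) mod 26.
Undoing it on vybmlcc: v(21)→19·(21−11)≡8=i; y(24)→19·(24−11)≡13=n; b(1)→19·(1−11)≡18=s; m(12)→19·(12−11)≡19=t; l(11)→19·(11−11)≡0=a; c(2)→19·(2−11)≡11=l; c(2)→19·(2−11)≡11=l (all mod 26).

install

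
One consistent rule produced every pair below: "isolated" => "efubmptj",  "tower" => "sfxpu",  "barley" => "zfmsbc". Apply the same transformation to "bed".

efc

The output letters match the input read backwards, each shifted +1: isolated reversed is detalosi. The word is reversed, then every letter is shifted forward by 1.
On bed: reverse → deb; then shift: d+1=e, e+1=f, b+1=c.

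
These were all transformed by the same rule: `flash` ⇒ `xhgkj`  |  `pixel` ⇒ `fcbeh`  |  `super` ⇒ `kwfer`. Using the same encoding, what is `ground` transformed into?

qrmwtl

Treating letters as 0–25, the rule is x ↦ 19x + 6 (mod 26).
On ground: g(6)→19·6+6≡16=q; r(17)→19·17+6≡17=r; o(14)→19·14+6≡12=m; u(20)→19·20+6≡22=w; n(13)→19·13+6≡19=t; d(3)→19·3+6≡11=l (all mod 26).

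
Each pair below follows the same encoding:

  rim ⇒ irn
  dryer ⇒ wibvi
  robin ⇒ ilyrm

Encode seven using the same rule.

Each pair mirrors across the alphabet (r↔i, i↔r, m↔n): positions sum to 25. Letters are reflected about the middle of the alphabet (position → 25−position): Atbash.
On seven: s↔h, e↔v, v↔e, e↔v, n↔m.

hvevm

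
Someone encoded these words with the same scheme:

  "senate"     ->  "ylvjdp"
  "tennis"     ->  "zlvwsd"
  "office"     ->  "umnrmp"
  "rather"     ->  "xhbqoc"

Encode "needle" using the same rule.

The shift increases by 1 at each position, starting from +6: 6, 7, 8, ….
For needle: n+6=t, e+7=l, e+8=m, d+9=m, l+10=v, e+11=p.

tlmmvp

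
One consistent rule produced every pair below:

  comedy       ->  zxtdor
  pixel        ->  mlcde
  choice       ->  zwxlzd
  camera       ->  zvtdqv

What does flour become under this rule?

sexjq

c(2)→z(25) and o(14)→x(23) fit y≡15x+21 (mod 26); the inverse of 15 mod 26 is 7. Each letter's alphabet position (a=0..z=25) is mapped through 15·x+21 mod 26 — an affine cipher.
Applying it to flour: f(5)→15·5+21≡18=s; l(11)→15·11+21≡4=e; o(14)→15·14+21≡23=x; u(20)→15·20+21≡9=j; r(17)→15·17+21≡16=q (all mod 26).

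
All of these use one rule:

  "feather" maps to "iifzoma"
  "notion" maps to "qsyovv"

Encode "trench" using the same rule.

wvjtjp

Each letter shifts forward by (position + 3), i.e. 3, 4, 5, … — the shift grows by one for each successive letter.
Applying it to trench: t+3=w, r+4=v, e+5=j, n+6=t, c+7=j, h+8=p.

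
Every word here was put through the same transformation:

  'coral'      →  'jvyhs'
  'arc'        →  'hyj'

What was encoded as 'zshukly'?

Compare letters: c→j is +7, o→v is +7, r→y is +7 — a constant shift. It's a constant shift of +7 (ROT7).
Decoding zshukly: z−7=s, s−7=l, h−7=a, u−7=n, k−7=d, l−7=e, y−7=r.

slander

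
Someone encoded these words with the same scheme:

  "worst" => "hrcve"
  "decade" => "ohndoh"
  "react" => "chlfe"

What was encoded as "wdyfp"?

Shifts by position in worst: pos 0: w→h (+11), pos 1: o→r (+3), pos 2: r→c (+11), pos 3: s→v (+3) — repeating every 2. A repeating key of period 2 is used — shifts +11, +3 over and over.
Decoding wdyfp: w−11=l, d−3=a, y−11=n, f−3=c, p−11=e.

lance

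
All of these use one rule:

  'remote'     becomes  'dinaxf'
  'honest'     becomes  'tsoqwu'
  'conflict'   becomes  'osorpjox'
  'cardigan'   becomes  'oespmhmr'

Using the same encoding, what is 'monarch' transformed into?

Shifts by position in remote: pos 0: r→d (+12), pos 1: e→i (+4), pos 2: m→n (+1), pos 3: o→a (+12), pos 4: t→x (+4), pos 5: e→f (+1) — repeating every 3. The shifts repeat in a cycle of length 3: positions 0,1,… shift by +12, +4, +1, then the pattern repeats.
On monarch: m+12=y, o+4=s, n+1=o, a+12=m, r+4=v, c+1=d, h+12=t.

ysomvdt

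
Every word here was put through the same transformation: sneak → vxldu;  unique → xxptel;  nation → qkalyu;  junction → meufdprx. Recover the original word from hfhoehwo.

The shifts repeat in a cycle of length 3: positions 0,1,… shift by +3, +10, +7, then the pattern repeats.
Reversing it on hfhoehwo: h−3=e, f−10=v, h−7=a, o−3=l, e−10=u, h−7=a, w−3=t, o−10=e.

evaluate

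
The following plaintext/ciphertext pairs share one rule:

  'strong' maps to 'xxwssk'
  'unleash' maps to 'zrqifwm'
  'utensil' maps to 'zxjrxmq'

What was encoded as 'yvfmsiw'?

Shifts by position in strong: pos 0: s→x (+5), pos 1: t→x (+4), pos 2: r→w (+5), pos 3: o→s (+4) — repeating every 2. A repeating key of period 2 is used — shifts +5, +4 over and over.
Reversing it on yvfmsiw: y−5=t, v−4=r, f−5=a, m−4=i, s−5=n, i−4=e, w−5=r.

trainer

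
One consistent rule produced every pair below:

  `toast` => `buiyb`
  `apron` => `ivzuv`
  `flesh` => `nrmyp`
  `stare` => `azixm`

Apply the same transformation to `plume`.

Shifts by position in toast: pos 0: t→b (+8), pos 1: o→u (+6), pos 2: a→i (+8), pos 3: s→y (+6) — repeating every 2. A repeating key of period 2 is used — shifts +8, +6 over and over.
On plume: p+8=x, l+6=r, u+8=c, m+6=s, e+8=m.

xrcsm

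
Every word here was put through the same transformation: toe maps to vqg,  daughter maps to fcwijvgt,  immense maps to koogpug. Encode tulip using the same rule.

vwnkr

Compare letters: t→v is +2, o→q is +2, e→g is +2 — a constant shift. This is a Caesar cipher with shift 2.
Applying it to tulip: t+2=v, u+2=w, l+2=n, i+2=k, p+2=r.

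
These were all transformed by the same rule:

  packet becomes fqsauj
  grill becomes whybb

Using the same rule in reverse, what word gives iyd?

sin

Compare letters: p→f is +16, a→q is +16, c→s is +16 — a constant shift. Each letter is shifted forward by 16 in the alphabet (a Caesar shift of +16).
Undoing it on iyd: i−16=s, y−16=i, d−16=n.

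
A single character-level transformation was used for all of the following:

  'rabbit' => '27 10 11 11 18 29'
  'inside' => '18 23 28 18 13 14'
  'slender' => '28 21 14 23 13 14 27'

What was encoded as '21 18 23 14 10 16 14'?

r is letter #18 and maps to 27: an offset of 9. Letters become their 1-based position plus 9 (so a→10, b→11, …).
Undoing it on 21 18 23 14 10 16 14: 21→(21−9)÷1=12=l, 18→(18−9)÷1=9=i, 23→(23−9)÷1=14=n, 14→(14−9)÷1=5=e, 10→(10−9)÷1=1=a, 16→(16−9)÷1=7=g, 14→(14−9)÷1=5=e.

lineage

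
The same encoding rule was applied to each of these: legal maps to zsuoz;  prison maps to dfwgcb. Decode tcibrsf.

Compare letters: l→z is +14, e→s is +14, g→u is +14 — a constant shift. This is a Caesar cipher with shift 14.
Reversing it on tcibrsf: t−14=f, c−14=o, i−14=u, b−14=n, r−14=d, s−14=e, f−14=r.

founder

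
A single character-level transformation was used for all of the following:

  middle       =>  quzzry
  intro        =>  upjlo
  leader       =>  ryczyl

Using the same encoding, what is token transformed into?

josyp

m(12)→q(16) and i(8)→u(20) fit y≡25x+2 (mod 26); the inverse of 25 mod 26 is 25. Each letter's alphabet position (a=0..z=25) is mapped through 25·x+2 mod 26 — an affine cipher.
For token: t(19)→25·19+2≡9=j; o(14)→25·14+2≡14=o; k(10)→25·10+2≡18=s; e(4)→25·4+2≡24=y; n(13)→25·13+2≡15=p (all mod 26).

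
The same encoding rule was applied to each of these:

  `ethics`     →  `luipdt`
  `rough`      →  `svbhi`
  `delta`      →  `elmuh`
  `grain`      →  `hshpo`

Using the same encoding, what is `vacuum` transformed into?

Two shifts are in play — +7 for a/e/i/o/u, +1 for every other letter.
On vacuum: v(cons)+1=w, a(vowel)+7=h, c(cons)+1=d, u(vowel)+7=b, u(vowel)+7=b, m(cons)+1=n.

whdbbn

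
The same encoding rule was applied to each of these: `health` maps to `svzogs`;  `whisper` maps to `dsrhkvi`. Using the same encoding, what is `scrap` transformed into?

hxizk

Each pair mirrors across the alphabet (h↔s, e↔v, a↔z): positions sum to 25. Each letter is replaced by its mirror in the alphabet: a↔z, b↔y, c↔x, and so on (the Atbash cipher).
On scrap: s↔h, c↔x, r↔i, a↔z, p↔k.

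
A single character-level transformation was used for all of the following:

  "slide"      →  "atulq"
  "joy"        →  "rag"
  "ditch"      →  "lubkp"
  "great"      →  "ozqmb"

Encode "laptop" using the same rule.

The rule splits by letter class: vowels +12, consonants +8.
Applying it to laptop: l(cons)+8=t, a(vowel)+12=m, p(cons)+8=x, t(cons)+8=b, o(vowel)+12=a, p(cons)+8=x.

tmxbax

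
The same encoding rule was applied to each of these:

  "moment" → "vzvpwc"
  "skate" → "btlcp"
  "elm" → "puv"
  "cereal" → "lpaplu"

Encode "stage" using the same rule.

bclpp

The rule splits by letter class: vowels +11, consonants +9.
On stage: s(cons)+9=b, t(cons)+9=c, a(vowel)+11=l, g(cons)+9=p, e(vowel)+11=p.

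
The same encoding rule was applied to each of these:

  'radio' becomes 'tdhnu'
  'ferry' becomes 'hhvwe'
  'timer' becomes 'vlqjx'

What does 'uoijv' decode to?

sleep

In radio: r→t is +2, a→d is +3, d→h is +4, i→n is +5 — the shift increases by 1 each position. Each letter shifts forward by (position + 2), i.e. 2, 3, 4, … — the shift grows by one for each successive letter.
Decoding uoijv: u−2=s, o−3=l, i−4=e, j−5=e, v−6=p.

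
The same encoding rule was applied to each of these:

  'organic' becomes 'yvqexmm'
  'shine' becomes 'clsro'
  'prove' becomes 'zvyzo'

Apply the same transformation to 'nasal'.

It's a Vigenère-style cipher with numeric key [10,4]: position i shifts by key[i mod 2].
On nasal: n+10=x, a+4=e, s+10=c, a+4=e, l+10=v.

xecev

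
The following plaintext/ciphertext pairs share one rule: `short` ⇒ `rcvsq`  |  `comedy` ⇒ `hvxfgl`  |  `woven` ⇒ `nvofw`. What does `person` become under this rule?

s(18)→r(17) and h(7)→c(2) fit y≡25x+9 (mod 26); the inverse of 25 mod 26 is 25. Treating letters as 0–25, the rule is x ↦ 25x + 9 (mod 26).
On person: p(15)→25·15+9≡20=u; e(4)→25·4+9≡5=f; r(17)→25·17+9≡18=s; s(18)→25·18+9≡17=r; o(14)→25·14+9≡21=v; n(13)→25·13+9≡22=w (all mod 26).

ufsrvw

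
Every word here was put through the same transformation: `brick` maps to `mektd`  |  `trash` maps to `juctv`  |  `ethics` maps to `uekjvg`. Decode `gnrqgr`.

people

The output letters match the input read backwards, each shifted +2: brick reversed is kcirb. Two steps: reverse the string, then apply a Caesar shift of +2.
Reversing it on gnrqgr: shift back: g−2=e, n−2=l, r−2=p, q−2=o, g−2=e, r−2=p → elpoep; then reverse → people.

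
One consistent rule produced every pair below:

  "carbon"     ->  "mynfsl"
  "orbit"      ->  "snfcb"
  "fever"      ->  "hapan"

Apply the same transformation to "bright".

c(2)→m(12) and a(0)→y(24) fit y≡7x+24 (mod 26); the inverse of 7 mod 26 is 15. Each letter's alphabet position (a=0..z=25) is mapped through 7·x+24 mod 26 — an affine cipher.
On bright: b(1)→7·1+24≡5=f; r(17)→7·17+24≡13=n; i(8)→7·8+24≡2=c; g(6)→7·6+24≡14=o; h(7)→7·7+24≡21=v; t(19)→7·19+24≡1=b (all mod 26).

fncovb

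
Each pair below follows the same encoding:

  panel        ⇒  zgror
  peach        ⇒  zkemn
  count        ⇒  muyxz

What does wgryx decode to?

Shifts by position in panel: pos 0: p→z (+10), pos 1: a→g (+6), pos 2: n→r (+4), pos 3: e→o (+10), pos 4: l→r (+6) — repeating every 3. The shifts repeat in a cycle of length 3: positions 0,1,… shift by +10, +6, +4, then the pattern repeats.
Undoing it on wgryx: w−10=m, g−6=a, r−4=n, y−10=o, x−6=r.

manor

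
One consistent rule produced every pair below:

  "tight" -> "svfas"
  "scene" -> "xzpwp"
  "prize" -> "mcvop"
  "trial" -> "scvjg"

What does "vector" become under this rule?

t(19)→s(18) and i(8)→v(21) fit y≡21x+9 (mod 26); the inverse of 21 mod 26 is 5. This is an affine cipher: with a=0,…,z=25, each position x becomes (21x+9) mod 26.
On vector: v(21)→21·21+9≡8=i; e(4)→21·4+9≡15=p; c(2)→21·2+9≡25=z; t(19)→21·19+9≡18=s; o(14)→21·14+9≡17=r; r(17)→21·17+9≡2=c (all mod 26).

ipzsrc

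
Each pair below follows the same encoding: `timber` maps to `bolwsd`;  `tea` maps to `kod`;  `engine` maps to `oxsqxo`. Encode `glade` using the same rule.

onkvq

The output letters match the input read backwards, each shifted +10: timber reversed is rebmit. Two steps: reverse the string, then apply a Caesar shift of +10.
For glade: reverse → edalg; then shift: e+10=o, d+10=n, a+10=k, l+10=v, g+10=q.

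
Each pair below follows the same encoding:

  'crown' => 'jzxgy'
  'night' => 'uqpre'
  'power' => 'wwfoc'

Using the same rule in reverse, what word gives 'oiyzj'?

In crown: c→j is +7, r→z is +8, o→x is +9, w→g is +10 — the shift increases by 1 each position. Each letter shifts forward by (position + 7), i.e. 7, 8, 9, … — the shift grows by one for each successive letter.
Decoding oiyzj: o−7=h, i−8=a, y−9=p, z−10=p, j−11=y.

happy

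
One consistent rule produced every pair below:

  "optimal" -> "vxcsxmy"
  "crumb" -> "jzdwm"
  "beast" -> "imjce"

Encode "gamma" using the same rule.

Each letter shifts forward by (position + 7), i.e. 7, 8, 9, … — the shift grows by one for each successive letter.
Applying it to gamma: g+7=n, a+8=i, m+9=v, m+10=w, a+11=l.

nivwl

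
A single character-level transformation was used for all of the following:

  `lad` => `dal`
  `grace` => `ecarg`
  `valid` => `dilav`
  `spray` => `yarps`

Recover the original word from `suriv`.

It's just the letters in reverse order.
Decoding suriv: then reverse → virus.

virus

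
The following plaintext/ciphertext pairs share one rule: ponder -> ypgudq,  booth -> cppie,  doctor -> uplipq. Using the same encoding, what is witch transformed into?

jnile

p(15)→y(24) and o(14)→p(15) fit y≡9x+19 (mod 26); the inverse of 9 mod 26 is 3. Each letter's alphabet position (a=0..z=25) is mapped through 9·x+19 mod 26 — an affine cipher.
For witch: w(22)→9·22+19≡9=j; i(8)→9·8+19≡13=n; t(19)→9·19+19≡8=i; c(2)→9·2+19≡11=l; h(7)→9·7+19≡4=e (all mod 26).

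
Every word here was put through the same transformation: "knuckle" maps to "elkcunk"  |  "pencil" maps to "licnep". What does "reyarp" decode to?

prayer

It's just the letters in reverse order.
Undoing it on reyarp: then reverse → prayer.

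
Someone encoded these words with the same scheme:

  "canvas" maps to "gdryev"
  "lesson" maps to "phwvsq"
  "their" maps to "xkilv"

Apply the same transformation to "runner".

vxrqiu

Shifts by position in canvas: pos 0: c→g (+4), pos 1: a→d (+3), pos 2: n→r (+4), pos 3: v→y (+3) — repeating every 2. It's a Vigenère-style cipher with numeric key [4,3]: position i shifts by key[i mod 2].
Applying it to runner: r+4=v, u+3=x, n+4=r, n+3=q, e+4=i, r+3=u.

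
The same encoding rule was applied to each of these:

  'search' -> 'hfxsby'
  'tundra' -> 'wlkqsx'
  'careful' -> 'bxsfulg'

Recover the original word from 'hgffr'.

sleek

s(18)→h(7) and e(4)→f(5) fit y≡15x+23 (mod 26); the inverse of 15 mod 26 is 7. This is an affine cipher: with a=0,…,z=25, each position x becomes (15x+23) mod 26.
Decoding hgffr: h(7)→7·(7−23)≡18=s; g(6)→7·(6−23)≡11=l; f(5)→7·(5−23)≡4=e; f(5)→7·(5−23)≡4=e; r(17)→7·(17−23)≡10=k (all mod 26).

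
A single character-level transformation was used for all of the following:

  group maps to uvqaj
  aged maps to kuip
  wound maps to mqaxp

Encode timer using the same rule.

g(6)→u(20) and r(17)→v(21) fit y≡19x+10 (mod 26); the inverse of 19 mod 26 is 11. Each letter's alphabet position (a=0..z=25) is mapped through 19·x+10 mod 26 — an affine cipher.
Applying it to timer: t(19)→19·19+10≡7=h; i(8)→19·8+10≡6=g; m(12)→19·12+10≡4=e; e(4)→19·4+10≡8=i; r(17)→19·17+10≡21=v (all mod 26).

hgeiv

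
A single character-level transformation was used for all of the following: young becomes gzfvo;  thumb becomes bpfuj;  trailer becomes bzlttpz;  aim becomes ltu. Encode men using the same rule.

upv

The shift depends on letter class: consonant y→g is +8, but vowel o→z is +11. Two shifts are in play — +11 for a/e/i/o/u, +8 for every other letter.
For men: m(cons)+8=u, e(vowel)+11=p, n(cons)+8=v.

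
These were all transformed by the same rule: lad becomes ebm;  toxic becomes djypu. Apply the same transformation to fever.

sfwfg

The output letters match the input read backwards, each shifted +1: lad reversed is dal. Read the word backwards and shift each letter +1.
For fever: reverse → revef; then shift: r+1=s, e+1=f, v+1=w, e+1=f, f+1=g.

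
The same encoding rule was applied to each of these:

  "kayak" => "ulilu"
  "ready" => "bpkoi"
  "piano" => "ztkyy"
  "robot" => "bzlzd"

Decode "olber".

earth

It's a Vigenère-style cipher with numeric key [10,11]: position i shifts by key[i mod 2].
Undoing it on olber: o−10=e, l−11=a, b−10=r, e−11=t, r−10=h.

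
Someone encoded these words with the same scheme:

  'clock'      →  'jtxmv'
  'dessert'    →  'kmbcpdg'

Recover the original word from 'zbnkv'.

In clock: c→j is +7, l→t is +8, o→x is +9, c→m is +10 — the shift increases by 1 each position. Letter i (0-indexed) is shifted by i+7, so successive shifts are 7, 8, 9, ….
Reversing it on zbnkv: z−7=s, b−8=t, n−9=e, k−10=a, v−11=k.

steak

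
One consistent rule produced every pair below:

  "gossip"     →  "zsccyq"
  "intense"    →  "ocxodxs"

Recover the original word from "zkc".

The word is reversed, then every letter is shifted forward by 10.
Decoding zkc: shift back: z−10=p, k−10=a, c−10=s → pas; then reverse → sap.

sap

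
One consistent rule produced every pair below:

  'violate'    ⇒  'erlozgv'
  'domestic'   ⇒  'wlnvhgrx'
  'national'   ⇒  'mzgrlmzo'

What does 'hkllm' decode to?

spoon

Letters are reflected about the middle of the alphabet (position → 25−position): Atbash.
Undoing it on hkllm: h↔s, k↔p, l↔o, l↔o, m↔n.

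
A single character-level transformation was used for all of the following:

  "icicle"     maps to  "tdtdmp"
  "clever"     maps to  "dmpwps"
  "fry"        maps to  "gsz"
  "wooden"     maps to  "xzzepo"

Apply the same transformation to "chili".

The shift depends on letter class: consonant c→d is +1, but vowel i→t is +11. The rule splits by letter class: vowels +11, consonants +1.
On chili: c(cons)+1=d, h(cons)+1=i, i(vowel)+11=t, l(cons)+1=m, i(vowel)+11=t.

ditmt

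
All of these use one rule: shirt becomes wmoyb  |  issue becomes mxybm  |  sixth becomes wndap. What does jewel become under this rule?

njclt

In shirt: s→w is +4, h→m is +5, i→o is +6, r→y is +7 — the shift increases by 1 each position. Each letter shifts forward by (position + 4), i.e. 4, 5, 6, … — the shift grows by one for each successive letter.
Applying it to jewel: j+4=n, e+5=j, w+6=c, e+7=l, l+8=t.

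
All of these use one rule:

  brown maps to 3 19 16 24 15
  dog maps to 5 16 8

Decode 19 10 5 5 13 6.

riddle

b is letter #2 and maps to 3: an offset of 1. The number is (letter's place in the alphabet, a=1) + 1.
Undoing it on 19 10 5 5 13 6: 19→(19−1)÷1=18=r, 10→(10−1)÷1=9=i, 5→(5−1)÷1=4=d, 5→(5−1)÷1=4=d, 13→(13−1)÷1=12=l, 6→(6−1)÷1=5=e.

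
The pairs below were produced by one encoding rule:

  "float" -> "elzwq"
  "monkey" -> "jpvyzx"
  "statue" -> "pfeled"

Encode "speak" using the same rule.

vlpad

The output letters match the input read backwards, each shifted +11: float reversed is taolf. The word is reversed, then every letter is shifted forward by 11.
For speak: reverse → kaeps; then shift: k+11=v, a+11=l, e+11=p, p+11=a, s+11=d.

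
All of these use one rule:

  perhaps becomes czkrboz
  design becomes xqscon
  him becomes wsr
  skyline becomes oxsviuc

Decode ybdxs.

The output letters match the input read backwards, each shifted +10: perhaps reversed is spahrep. Two steps: reverse the string, then apply a Caesar shift of +10.
Reversing it on ybdxs: shift back: y−10=o, b−10=r, d−10=t, x−10=n, s−10=i → ortni; then reverse → intro.

intro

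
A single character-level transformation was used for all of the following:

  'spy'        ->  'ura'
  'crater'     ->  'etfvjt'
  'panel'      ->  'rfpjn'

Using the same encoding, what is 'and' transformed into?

Vowels shift forward by 5 and consonants shift forward by 2.
On and: a(vowel)+5=f, n(cons)+2=p, d(cons)+2=f.

fpf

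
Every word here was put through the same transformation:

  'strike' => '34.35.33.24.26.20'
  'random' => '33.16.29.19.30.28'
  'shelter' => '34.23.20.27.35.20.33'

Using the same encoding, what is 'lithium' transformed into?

s is letter #19 and maps to 34: an offset of 15. The number is (letter's place in the alphabet, a=1) + 15.
On lithium: l=12→27, i=9→24, t=20→35, h=8→23, i=9→24, u=21→36, m=13→28.

27.24.35.23.24.36.28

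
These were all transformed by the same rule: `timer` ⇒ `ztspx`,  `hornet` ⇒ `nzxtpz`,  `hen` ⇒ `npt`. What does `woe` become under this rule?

czp

The shift depends on letter class: consonant t→z is +6, but vowel i→t is +11. The rule splits by letter class: vowels +11, consonants +6.
For woe: w(cons)+6=c, o(vowel)+11=z, e(vowel)+11=p.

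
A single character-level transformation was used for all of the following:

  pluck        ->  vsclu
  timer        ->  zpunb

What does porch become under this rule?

In pluck: p→v is +6, l→s is +7, u→c is +8, c→l is +9 — the shift increases by 1 each position. Each letter shifts forward by (position + 6), i.e. 6, 7, 8, … — the shift grows by one for each successive letter.
For porch: p+6=v, o+7=v, r+8=z, c+9=l, h+10=r.

vvzlr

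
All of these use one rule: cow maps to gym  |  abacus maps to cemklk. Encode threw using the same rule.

gobrd

Read the word backwards and shift each letter +10.
Applying it to threw: reverse → werht; then shift: w+10=g, e+10=o, r+10=b, h+10=r, t+10=d.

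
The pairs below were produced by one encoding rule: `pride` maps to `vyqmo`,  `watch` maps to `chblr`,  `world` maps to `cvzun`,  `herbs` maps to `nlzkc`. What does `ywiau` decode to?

spark

In pride: p→v is +6, r→y is +7, i→q is +8, d→m is +9 — the shift increases by 1 each position. The shift increases by 1 at each position, starting from +6: 6, 7, 8, ….
Decoding ywiau: y−6=s, w−7=p, i−8=a, a−9=r, u−10=k.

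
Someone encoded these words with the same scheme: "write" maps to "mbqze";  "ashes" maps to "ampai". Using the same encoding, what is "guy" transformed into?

gco

The output letters match the input read backwards, each shifted +8: write reversed is etirw. The word is reversed, then every letter is shifted forward by 8.
For guy: reverse → yug; then shift: y+8=g, u+8=c, g+8=o.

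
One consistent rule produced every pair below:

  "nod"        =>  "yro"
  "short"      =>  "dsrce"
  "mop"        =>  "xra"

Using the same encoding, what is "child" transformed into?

Two shifts are in play — +3 for a/e/i/o/u, +11 for every other letter.
For child: c(cons)+11=n, h(cons)+11=s, i(vowel)+3=l, l(cons)+11=w, d(cons)+11=o.

nslwo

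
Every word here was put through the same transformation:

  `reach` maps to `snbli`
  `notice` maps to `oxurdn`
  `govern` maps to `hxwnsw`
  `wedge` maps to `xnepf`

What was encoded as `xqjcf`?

white

Shifts by position in reach: pos 0: r→s (+1), pos 1: e→n (+9), pos 2: a→b (+1), pos 3: c→l (+9) — repeating every 2. The shifts repeat in a cycle of length 2: positions 0,1,… shift by +1, +9, then the pattern repeats.
Decoding xqjcf: x−1=w, q−9=h, j−1=i, c−9=t, f−1=e.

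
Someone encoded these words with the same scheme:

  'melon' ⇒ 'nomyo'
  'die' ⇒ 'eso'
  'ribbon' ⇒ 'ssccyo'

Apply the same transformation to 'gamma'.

hknnk

The shift depends on letter class: consonant m→n is +1, but vowel e→o is +10. Two shifts are in play — +10 for a/e/i/o/u, +1 for every other letter.
On gamma: g(cons)+1=h, a(vowel)+10=k, m(cons)+1=n, m(cons)+1=n, a(vowel)+10=k.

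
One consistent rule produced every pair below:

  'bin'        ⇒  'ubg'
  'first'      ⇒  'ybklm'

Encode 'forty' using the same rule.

Compare letters: b→u is +19, i→b is +19, n→g is +19 — a constant shift. It's a constant shift of +19 (ROT19).
For forty: f+19=y, o+19=h, r+19=k, t+19=m, y+19=r.

yhkmr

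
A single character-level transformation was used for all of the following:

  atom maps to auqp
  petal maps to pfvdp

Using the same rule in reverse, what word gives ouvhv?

The shift increases by 1 at each position, starting from +0: 0, 1, 2, ….
Decoding ouvhv: o−0=o, u−1=t, v−2=t, h−3=e, v−4=r.

otter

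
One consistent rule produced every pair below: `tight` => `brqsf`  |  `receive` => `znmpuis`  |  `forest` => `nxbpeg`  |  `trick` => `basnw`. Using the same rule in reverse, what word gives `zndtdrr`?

retired

Letter i (0-indexed) is shifted by i+8, so successive shifts are 8, 9, 10, ….
Undoing it on zndtdrr: z−8=r, n−9=e, d−10=t, t−11=i, d−12=r, r−13=e, r−14=d.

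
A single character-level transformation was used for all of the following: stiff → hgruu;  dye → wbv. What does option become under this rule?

Each pair mirrors across the alphabet (s↔h, t↔g, i↔r): positions sum to 25. Each letter is replaced by its mirror in the alphabet: a↔z, b↔y, c↔x, and so on (the Atbash cipher).
For option: o↔l, p↔k, t↔g, i↔r, o↔l, n↔m.

lkgrlm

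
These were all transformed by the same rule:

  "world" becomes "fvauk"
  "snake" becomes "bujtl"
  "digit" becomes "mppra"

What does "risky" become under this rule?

Shifts by position in world: pos 0: w→f (+9), pos 1: o→v (+7), pos 2: r→a (+9), pos 3: l→u (+9), pos 4: d→k (+7) — repeating every 3. The shifts repeat in a cycle of length 3: positions 0,1,… shift by +9, +7, +9, then the pattern repeats.
For risky: r+9=a, i+7=p, s+9=b, k+9=t, y+7=f.

apbtf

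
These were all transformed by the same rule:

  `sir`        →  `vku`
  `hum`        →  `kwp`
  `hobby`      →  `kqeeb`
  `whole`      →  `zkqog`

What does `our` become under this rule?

qwu

Vowels shift forward by 2 and consonants shift forward by 3.
On our: o(vowel)+2=q, u(vowel)+2=w, r(cons)+3=u.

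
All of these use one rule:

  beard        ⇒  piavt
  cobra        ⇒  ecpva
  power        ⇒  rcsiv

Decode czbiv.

Treating letters as 0–25, the rule is x ↦ 15x + 0 (mod 26).
Reversing it on czbiv: c(2)→7·(2−0)≡14=o; z(25)→7·(25−0)≡19=t; b(1)→7·(1−0)≡7=h; i(8)→7·(8−0)≡4=e; v(21)→7·(21−0)≡17=r (all mod 26).

other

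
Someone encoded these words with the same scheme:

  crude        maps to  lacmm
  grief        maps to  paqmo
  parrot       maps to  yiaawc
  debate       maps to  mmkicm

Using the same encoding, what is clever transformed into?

The shift depends on letter class: consonant c→l is +9, but vowel u→c is +8. Two shifts are in play — +8 for a/e/i/o/u, +9 for every other letter.
For clever: c(cons)+9=l, l(cons)+9=u, e(vowel)+8=m, v(cons)+9=e, e(vowel)+8=m, r(cons)+9=a.

lumema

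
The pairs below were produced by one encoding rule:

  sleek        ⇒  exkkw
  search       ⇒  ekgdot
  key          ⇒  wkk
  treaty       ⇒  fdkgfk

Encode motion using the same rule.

yufouz

The shift depends on letter class: consonant s→e is +12, but vowel e→k is +6. The rule splits by letter class: vowels +6, consonants +12.
Applying it to motion: m(cons)+12=y, o(vowel)+6=u, t(cons)+12=f, i(vowel)+6=o, o(vowel)+6=u, n(cons)+12=z.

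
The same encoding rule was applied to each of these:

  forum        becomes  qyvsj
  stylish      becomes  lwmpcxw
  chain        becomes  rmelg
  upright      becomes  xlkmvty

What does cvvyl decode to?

The output letters match the input read backwards, each shifted +4: forum reversed is murof. Two steps: reverse the string, then apply a Caesar shift of +4.
Decoding cvvyl: shift back: c−4=y, v−4=r, v−4=r, y−4=u, l−4=h → yrruh; then reverse → hurry.

hurry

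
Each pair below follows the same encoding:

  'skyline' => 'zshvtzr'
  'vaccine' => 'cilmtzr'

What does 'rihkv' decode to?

The shift increases by 1 at each position, starting from +7: 7, 8, 9, ….
Reversing it on rihkv: r−7=k, i−8=a, h−9=y, k−10=a, v−11=k.

kayak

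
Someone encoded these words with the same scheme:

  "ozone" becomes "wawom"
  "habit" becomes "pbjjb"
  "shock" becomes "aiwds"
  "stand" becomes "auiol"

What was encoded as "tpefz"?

lower

Shifts by position in ozone: pos 0: o→w (+8), pos 1: z→a (+1), pos 2: o→w (+8), pos 3: n→o (+1) — repeating every 2. It's a Vigenère-style cipher with numeric key [8,1]: position i shifts by key[i mod 2].
Decoding tpefz: t−8=l, p−1=o, e−8=w, f−1=e, z−8=r.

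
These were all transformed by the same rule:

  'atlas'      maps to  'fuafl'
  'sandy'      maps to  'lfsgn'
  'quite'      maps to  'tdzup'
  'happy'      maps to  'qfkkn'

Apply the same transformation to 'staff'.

a(0)→f(5) and t(19)→u(20) fit y≡9x+5 (mod 26); the inverse of 9 mod 26 is 3. Treating letters as 0–25, the rule is x ↦ 9x + 5 (mod 26).
Applying it to staff: s(18)→9·18+5≡11=l; t(19)→9·19+5≡20=u; a(0)→9·0+5≡5=f; f(5)→9·5+5≡24=y; f(5)→9·5+5≡24=y (all mod 26).

lufyy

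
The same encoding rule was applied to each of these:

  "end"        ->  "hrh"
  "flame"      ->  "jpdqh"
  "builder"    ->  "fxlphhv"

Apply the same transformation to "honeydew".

Two shifts are in play — +3 for a/e/i/o/u, +4 for every other letter.
Applying it to honeydew: h(cons)+4=l, o(vowel)+3=r, n(cons)+4=r, e(vowel)+3=h, y(cons)+4=c, d(cons)+4=h, e(vowel)+3=h, w(cons)+4=a.

lrrhchha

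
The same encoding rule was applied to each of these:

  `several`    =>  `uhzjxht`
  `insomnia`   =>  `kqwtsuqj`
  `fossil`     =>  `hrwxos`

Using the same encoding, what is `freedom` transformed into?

huijjvu

In several: s→u is +2, e→h is +3, v→z is +4, e→j is +5 — the shift increases by 1 each position. Letter i (0-indexed) is shifted by i+2, so successive shifts are 2, 3, 4, ….
For freedom: f+2=h, r+3=u, e+4=i, e+5=j, d+6=j, o+7=v, m+8=u.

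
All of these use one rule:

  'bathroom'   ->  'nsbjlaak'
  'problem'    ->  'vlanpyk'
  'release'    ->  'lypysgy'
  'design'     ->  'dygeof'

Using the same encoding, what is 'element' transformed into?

ypykyfb

This is an affine cipher: with a=0,…,z=25, each position x becomes (21x+18) mod 26.
Applying it to element: e(4)→21·4+18≡24=y; l(11)→21·11+18≡15=p; e(4)→21·4+18≡24=y; m(12)→21·12+18≡10=k; e(4)→21·4+18≡24=y; n(13)→21·13+18≡5=f; t(19)→21·19+18≡1=b (all mod 26).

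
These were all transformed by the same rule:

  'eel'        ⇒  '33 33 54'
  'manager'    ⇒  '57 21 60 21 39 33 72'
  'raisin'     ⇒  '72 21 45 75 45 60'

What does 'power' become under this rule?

66 63 87 33 72

e(#5)→33 and e(#5)→33: differences scale by 3, so n = 3·pos + 18. Each letter becomes 3×(its alphabet position, a=1..z=26) + 18.
On power: p=16→66, o=15→63, w=23→87, e=5→33, r=18→72.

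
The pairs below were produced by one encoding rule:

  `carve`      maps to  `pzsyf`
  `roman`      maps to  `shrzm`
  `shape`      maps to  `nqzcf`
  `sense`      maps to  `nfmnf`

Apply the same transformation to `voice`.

Treating letters as 0–25, the rule is x ↦ 21x + 25 (mod 26).
Applying it to voice: v(21)→21·21+25≡24=y; o(14)→21·14+25≡7=h; i(8)→21·8+25≡11=l; c(2)→21·2+25≡15=p; e(4)→21·4+25≡5=f (all mod 26).

yhlpf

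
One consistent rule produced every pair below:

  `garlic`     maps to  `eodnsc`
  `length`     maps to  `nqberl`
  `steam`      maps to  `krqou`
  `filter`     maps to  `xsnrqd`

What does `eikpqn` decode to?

gospel

Treating letters as 0–25, the rule is x ↦ 7x + 14 (mod 26).
Reversing it on eikpqn: e(4)→15·(4−14)≡6=g; i(8)→15·(8−14)≡14=o; k(10)→15·(10−14)≡18=s; p(15)→15·(15−14)≡15=p; q(16)→15·(16−14)≡4=e; n(13)→15·(13−14)≡11=l (all mod 26).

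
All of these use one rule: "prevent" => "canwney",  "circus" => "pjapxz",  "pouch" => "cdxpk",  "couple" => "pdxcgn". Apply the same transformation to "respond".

p(15)→c(2) and r(17)→a(0) fit y≡25x+17 (mod 26); the inverse of 25 mod 26 is 25. Each letter's alphabet position (a=0..z=25) is mapped through 25·x+17 mod 26 — an affine cipher.
On respond: r(17)→25·17+17≡0=a; e(4)→25·4+17≡13=n; s(18)→25·18+17≡25=z; p(15)→25·15+17≡2=c; o(14)→25·14+17≡3=d; n(13)→25·13+17≡4=e; d(3)→25·3+17≡14=o (all mod 26).

anzcdeo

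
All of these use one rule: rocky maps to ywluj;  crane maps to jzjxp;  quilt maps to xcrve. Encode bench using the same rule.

In rocky: r→y is +7, o→w is +8, c→l is +9, k→u is +10 — the shift increases by 1 each position. Letter i (0-indexed) is shifted by i+7, so successive shifts are 7, 8, 9, ….
For bench: b+7=i, e+8=m, n+9=w, c+10=m, h+11=s.

imwms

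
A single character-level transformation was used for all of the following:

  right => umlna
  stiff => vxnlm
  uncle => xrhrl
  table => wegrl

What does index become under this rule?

lrike

In right: r→u is +3, i→m is +4, g→l is +5, h→n is +6 — the shift increases by 1 each position. Each letter shifts forward by (position + 3), i.e. 3, 4, 5, … — the shift grows by one for each successive letter.
Applying it to index: i+3=l, n+4=r, d+5=i, e+6=k, x+7=e.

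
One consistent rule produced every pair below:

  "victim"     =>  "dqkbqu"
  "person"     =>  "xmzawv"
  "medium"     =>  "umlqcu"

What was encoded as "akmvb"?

scent

Compare letters: v→d is +8, i→q is +8, c→k is +8 — a constant shift. Each letter is shifted forward by 8 in the alphabet (a Caesar shift of +8).
Reversing it on akmvb: a−8=s, k−8=c, m−8=e, v−8=n, b−8=t.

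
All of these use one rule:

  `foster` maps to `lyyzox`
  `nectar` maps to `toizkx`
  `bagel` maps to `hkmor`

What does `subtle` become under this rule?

The shift depends on letter class: consonant f→l is +6, but vowel o→y is +10. Two shifts are in play — +10 for a/e/i/o/u, +6 for every other letter.
Applying it to subtle: s(cons)+6=y, u(vowel)+10=e, b(cons)+6=h, t(cons)+6=z, l(cons)+6=r, e(vowel)+10=o.

yehzro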